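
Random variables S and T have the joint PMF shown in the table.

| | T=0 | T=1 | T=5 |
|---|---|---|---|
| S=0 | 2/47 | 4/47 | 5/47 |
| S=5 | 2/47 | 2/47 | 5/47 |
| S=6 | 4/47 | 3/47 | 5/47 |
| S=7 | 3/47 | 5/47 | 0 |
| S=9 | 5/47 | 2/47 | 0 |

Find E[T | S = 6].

P(S = 6) = 12/47.
Σ T·P over the event = 0·(4/47) + 1·(3/47) + 5·(5/47) = 28/47.
E[T | S = 6] = (28/47) / (12/47) = 7/3.

7/3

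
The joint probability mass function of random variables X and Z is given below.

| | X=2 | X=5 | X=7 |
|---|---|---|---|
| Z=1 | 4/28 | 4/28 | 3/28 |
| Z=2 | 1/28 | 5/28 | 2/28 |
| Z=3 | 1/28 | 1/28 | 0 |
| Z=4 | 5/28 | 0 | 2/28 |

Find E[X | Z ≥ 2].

P(Z ≥ 2) = 17/28.
Σ X·P over the event = 2·(1/28) + 2·(1/28) + 2·(5/28) + 5·(5/28) + 5·(1/28) + 7·(2/28) + 7·(2/28) = 18/7.
E[X | Z ≥ 2] = (18/7) / (17/28) = 72/17.

72/17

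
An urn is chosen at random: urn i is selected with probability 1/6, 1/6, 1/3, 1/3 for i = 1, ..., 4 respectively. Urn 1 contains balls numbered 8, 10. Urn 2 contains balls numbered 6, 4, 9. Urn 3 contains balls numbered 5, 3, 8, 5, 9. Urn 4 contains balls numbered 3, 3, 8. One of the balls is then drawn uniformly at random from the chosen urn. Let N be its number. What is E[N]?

E[N | urn 1] = (8+10)/2 = 9.
E[N | urn 2] = (6+4+9)/3 = 19/3.
E[N | urn 3] = (5+3+8+5+9)/5 = 6.
E[N | urn 4] = (3+3+8)/3 = 14/3.
E[N] = (1/6)·(9) + (1/6)·(19/3) + (1/3)·(6) + (1/3)·(14/3) = 55/9.

55/9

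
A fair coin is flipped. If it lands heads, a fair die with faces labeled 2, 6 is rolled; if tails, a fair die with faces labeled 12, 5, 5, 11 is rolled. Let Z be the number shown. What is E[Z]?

49/8

E[Z | heads] = (2+6)/2 = 4.
E[Z | tails] = (12+5+5+11)/4 = 33/4.
E[Z] = (1/2)·(4) + (1/2)·(33/4) = 49/8.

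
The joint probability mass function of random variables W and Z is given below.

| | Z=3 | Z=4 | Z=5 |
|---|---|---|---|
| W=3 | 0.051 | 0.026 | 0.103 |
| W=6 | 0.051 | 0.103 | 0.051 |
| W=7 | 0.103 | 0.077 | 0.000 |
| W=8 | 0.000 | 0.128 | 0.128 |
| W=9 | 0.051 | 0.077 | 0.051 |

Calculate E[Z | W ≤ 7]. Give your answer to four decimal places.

P(W ≤ 7) = 0.565.
Σ Z·P over the event = 3·(0.051) + 4·(0.026) + 5·(0.103) + 3·(0.051) + 4·(0.103) + 5·(0.051) + 3·(0.103) + 4·(0.077) = 2.209.
E[Z | W ≤ 7] = (2.209) / (0.565) = 3.9097.

3.9097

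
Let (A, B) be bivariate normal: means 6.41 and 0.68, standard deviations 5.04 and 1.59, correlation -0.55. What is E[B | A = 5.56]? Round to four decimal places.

0.8275

The regression of B on A has slope ρ·σ_B/σ_A and passes through (μ_A, μ_B).
E[B | A=5.56] = 0.68 + (-0.55)·(1.59/5.04)·(5.56 − (6.41)) = 0.68 + (-0.17351)·(-0.85) = 0.8275.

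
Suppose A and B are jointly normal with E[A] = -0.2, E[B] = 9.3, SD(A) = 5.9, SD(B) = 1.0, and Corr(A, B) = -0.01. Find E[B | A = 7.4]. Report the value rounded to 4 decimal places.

E[B | A=x] = μ_B + ρ(σ_B/σ_A)(x − μ_A) for jointly normal variables.
E[B | A=7.4] = 9.3 + (-0.01)·(1.0/5.9)·(7.4 − (-0.2)) = 9.3 + (-0.0016949)·(7.6) = 9.2871.

9.2871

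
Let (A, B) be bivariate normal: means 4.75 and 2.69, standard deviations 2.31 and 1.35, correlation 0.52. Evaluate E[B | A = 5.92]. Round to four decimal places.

For a bivariate normal, E[B | A=x] = μ_B + ρ·(σ_B/σ_A)·(x − μ_A).
E[B | A=5.92] = 2.69 + (0.52)·(1.35/2.31)·(5.92 − (4.75)) = 2.69 + (0.3039)·(1.17) = 3.0456.

3.0456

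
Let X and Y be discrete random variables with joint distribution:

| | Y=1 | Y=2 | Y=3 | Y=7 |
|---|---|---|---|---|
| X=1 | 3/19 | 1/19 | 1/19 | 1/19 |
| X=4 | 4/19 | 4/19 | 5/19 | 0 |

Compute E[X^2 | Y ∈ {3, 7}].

P(Y ∈ {3, 7}) = 7/19.
Σ X^2·P over the event = 1·(1/19) + 1·(1/19) + 16·(5/19) = 82/19.
E[X^2 | Y ∈ {3, 7}] = (82/19) / (7/19) = 82/7.

82/7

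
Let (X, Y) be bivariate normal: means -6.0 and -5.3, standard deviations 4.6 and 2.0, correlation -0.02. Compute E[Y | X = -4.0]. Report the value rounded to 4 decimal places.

-5.3174

For a bivariate normal, E[Y | X=x] = μ_Y + ρ·(σ_Y/σ_X)·(x − μ_X).
E[Y | X=-4.0] = -5.3 + (-0.02)·(2.0/4.6)·(-4.0 − (-6.0)) = -5.3 + (-0.0086957)·(2) = -5.3174.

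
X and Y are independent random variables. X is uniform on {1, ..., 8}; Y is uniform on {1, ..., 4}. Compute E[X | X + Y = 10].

7

Outcomes with X + Y = 10: (6,4), (7,3), (8,2), each with probability 1/32.
E[X | X + Y = 10] = (6 + 7 + 8) / 3 = 7.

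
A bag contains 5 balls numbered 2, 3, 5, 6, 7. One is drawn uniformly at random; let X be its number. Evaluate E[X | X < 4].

5/2

P(X < 4) = 2/5.
Σ over the event: 2·1/5 + 3·1/5 = 1.
E[X | X < 4] = (1) / (2/5) = 5/2.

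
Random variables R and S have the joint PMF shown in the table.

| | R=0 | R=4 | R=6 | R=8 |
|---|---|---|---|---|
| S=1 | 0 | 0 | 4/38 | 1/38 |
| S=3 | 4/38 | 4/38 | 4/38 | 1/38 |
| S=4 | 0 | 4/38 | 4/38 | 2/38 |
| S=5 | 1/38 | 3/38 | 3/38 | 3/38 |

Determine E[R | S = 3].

48/13

P(S = 3) = 13/38.
Summing R·P(R=x,S=y) over the conditioning event gives 24/19.
E[R | S = 3] = (24/19) / (13/38) = 48/13.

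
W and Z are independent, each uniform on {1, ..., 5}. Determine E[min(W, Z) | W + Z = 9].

4

Outcomes with W + Z = 9: (4,5), (5,4), each with probability 1/25.
E[min(W, Z) | W + Z = 9] = (4 + 4) / 2 = 4.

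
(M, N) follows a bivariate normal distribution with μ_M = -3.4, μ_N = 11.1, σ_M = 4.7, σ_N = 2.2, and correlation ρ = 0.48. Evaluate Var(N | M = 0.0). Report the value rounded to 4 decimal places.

For a bivariate normal, Var(N | M=x) = σ_N²(1 − ρ²).
Var(N | M=0.0) = (2.2)²·(1 − (0.48)²) = 4.84·0.7696 = 3.7249.

3.7249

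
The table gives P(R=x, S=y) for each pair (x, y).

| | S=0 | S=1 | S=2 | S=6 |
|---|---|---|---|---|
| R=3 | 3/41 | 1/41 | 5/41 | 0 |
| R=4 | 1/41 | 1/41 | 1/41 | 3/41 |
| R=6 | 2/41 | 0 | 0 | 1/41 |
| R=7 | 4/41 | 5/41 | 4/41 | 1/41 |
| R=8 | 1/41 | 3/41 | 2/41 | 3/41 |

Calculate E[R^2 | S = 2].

P(S = 2) = 12/41.
Σ R^2·P over the event = 9·(5/41) + 16·(1/41) + 49·(4/41) + 64·(2/41) = 385/41.
E[R^2 | S = 2] = (385/41) / (12/41) = 385/12.

385/12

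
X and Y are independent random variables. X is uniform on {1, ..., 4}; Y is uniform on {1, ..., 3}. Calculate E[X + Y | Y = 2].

P(Y = 2) = 1/3.
Summing (X+Y)·P(x,y) over outcomes with Y = 2 gives 3/2.
E[X + Y | Y = 2] = (3/2) / (1/3) = 9/2.

9/2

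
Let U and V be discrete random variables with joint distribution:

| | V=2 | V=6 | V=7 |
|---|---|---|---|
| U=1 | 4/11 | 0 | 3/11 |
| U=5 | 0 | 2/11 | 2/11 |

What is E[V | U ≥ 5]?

13/2

P(U ≥ 5) = 4/11.
Summing V·P(U=x,V=y) over the conditioning event gives 26/11.
E[V | U ≥ 5] = (26/11) / (4/11) = 13/2.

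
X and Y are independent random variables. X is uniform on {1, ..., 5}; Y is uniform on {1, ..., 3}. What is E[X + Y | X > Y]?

17/3

P(X > Y) = 3/5.
Summing (X+Y)·P(x,y) over outcomes with X > Y gives 17/5.
E[X + Y | X > Y] = (17/5) / (3/5) = 17/3.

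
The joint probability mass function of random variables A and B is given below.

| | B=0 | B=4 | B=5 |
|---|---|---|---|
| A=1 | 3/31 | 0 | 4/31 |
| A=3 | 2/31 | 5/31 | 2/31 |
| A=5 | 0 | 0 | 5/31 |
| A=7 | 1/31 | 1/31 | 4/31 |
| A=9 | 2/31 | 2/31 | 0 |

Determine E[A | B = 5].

P(B = 5) = 15/31.
Σ A·P over the event = 1·(4/31) + 3·(2/31) + 5·(5/31) + 7·(4/31) = 63/31.
E[A | B = 5] = (63/31) / (15/31) = 21/5.

21/5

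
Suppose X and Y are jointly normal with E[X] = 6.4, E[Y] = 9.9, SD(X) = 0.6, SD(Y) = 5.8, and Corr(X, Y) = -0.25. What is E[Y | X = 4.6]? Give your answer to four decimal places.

14.2500

E[Y | X=x] = μ_Y + ρ(σ_Y/σ_X)(x − μ_X) for jointly normal variables.
E[Y | X=4.6] = 9.9 + (-0.25)·(5.8/0.6)·(4.6 − (6.4)) = 9.9 + (-2.41667)·(-1.8) = 14.2500.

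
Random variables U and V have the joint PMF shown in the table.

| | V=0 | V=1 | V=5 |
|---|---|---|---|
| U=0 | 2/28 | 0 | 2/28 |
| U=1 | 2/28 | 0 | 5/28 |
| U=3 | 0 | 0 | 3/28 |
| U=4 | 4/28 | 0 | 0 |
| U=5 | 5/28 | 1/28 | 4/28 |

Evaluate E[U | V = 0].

43/13

P(V = 0) = 13/28.
Σ U·P over the event = 0·(2/28) + 1·(2/28) + 4·(4/28) + 5·(5/28) = 43/28.
E[U | V = 0] = (43/28) / (13/28) = 43/13.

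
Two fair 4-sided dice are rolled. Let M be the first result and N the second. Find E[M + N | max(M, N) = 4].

P(max(M, N) = 4) = 7/16.
Summing (M+N)·P(x,y) over outcomes with max(M, N) = 4 gives 11/4.
E[M + N | max(M, N) = 4] = (11/4) / (7/16) = 44/7.

44/7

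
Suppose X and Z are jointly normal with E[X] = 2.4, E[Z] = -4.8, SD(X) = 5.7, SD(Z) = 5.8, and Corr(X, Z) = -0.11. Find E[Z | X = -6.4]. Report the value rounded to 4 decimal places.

For a bivariate normal, E[Z | X=x] = μ_Z + ρ·(σ_Z/σ_X)·(x − μ_X).
E[Z | X=-6.4] = -4.8 + (-0.11)·(5.8/5.7)·(-6.4 − (2.4)) = -4.8 + (-0.11193)·(-8.8) = -3.8150.

-3.8150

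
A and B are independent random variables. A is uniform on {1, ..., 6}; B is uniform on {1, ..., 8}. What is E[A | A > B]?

P(A > B) = 5/16.
Summing A·P(x,y) over outcomes with A > B gives 35/24.
E[A | A > B] = (35/24) / (5/16) = 14/3.

14/3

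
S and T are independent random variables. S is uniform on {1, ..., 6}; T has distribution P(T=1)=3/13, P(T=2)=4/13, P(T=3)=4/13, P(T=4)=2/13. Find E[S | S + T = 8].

P(S + T = 8) = 5/39.
Summing S·P(x,y) over outcomes with S + T = 8 gives 2/3.
E[S | S + T = 8] = (2/3) / (5/39) = 26/5.

26/5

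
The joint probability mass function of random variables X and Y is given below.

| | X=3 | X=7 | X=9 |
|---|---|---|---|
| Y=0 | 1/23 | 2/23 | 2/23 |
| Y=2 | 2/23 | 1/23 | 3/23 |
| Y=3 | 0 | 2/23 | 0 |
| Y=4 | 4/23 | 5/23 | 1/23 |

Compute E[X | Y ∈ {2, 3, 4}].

55/9

P(Y ∈ {2, 3, 4}) = 18/23.
Σ X·P over the event = 3·(2/23) + 3·(4/23) + 7·(1/23) + 7·(2/23) + 7·(5/23) + 9·(3/23) + 9·(1/23) = 110/23.
E[X | Y ∈ {2, 3, 4}] = (110/23) / (18/23) = 55/9.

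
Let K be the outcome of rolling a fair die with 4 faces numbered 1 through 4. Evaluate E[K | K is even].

Given K is even, K is equally likely to be any of {2, 4}.
E[K | K is even] = (2 + 4) / 2 = 3.

3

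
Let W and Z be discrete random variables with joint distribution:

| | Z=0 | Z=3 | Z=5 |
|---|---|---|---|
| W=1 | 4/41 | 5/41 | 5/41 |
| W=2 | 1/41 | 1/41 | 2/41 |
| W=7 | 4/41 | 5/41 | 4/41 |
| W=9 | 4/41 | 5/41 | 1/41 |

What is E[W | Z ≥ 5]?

P(Z ≥ 5) = 12/41.
Σ W·P over the event = 1·(5/41) + 2·(2/41) + 7·(4/41) + 9·(1/41) = 46/41.
E[W | Z ≥ 5] = (46/41) / (12/41) = 23/6.

23/6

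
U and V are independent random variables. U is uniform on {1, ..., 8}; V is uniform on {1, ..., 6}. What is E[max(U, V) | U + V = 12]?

P(U + V = 12) = 1/16.
Summing max(U,V)·P(x,y) over outcomes with U + V = 12 gives 7/16.
E[max(U, V) | U + V = 12] = (7/16) / (1/16) = 7.

7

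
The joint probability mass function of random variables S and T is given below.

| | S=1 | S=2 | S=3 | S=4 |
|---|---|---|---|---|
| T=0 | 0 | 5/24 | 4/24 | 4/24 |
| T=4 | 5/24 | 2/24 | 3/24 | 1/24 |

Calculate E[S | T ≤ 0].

38/13

P(T ≤ 0) = 13/24.
Σ S·P over the event = 2·(5/24) + 3·(4/24) + 4·(4/24) = 19/12.
E[S | T ≤ 0] = (19/12) / (13/24) = 38/13.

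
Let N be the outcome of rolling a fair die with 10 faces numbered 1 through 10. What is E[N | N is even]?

6

Given N is even, N is equally likely to be any of {2, 4, 6, 8, 10}.
E[N | N is even] = (2 + 4 + 6 + 8 + 10) / 5 = 6.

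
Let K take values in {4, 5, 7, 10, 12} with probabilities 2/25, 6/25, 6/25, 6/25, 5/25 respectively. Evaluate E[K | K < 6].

19/4

P(K < 6) = 8/25.
Σ over the event: 4·2/25 + 5·6/25 = 38/25.
E[K | K < 6] = (38/25) / (8/25) = 19/4.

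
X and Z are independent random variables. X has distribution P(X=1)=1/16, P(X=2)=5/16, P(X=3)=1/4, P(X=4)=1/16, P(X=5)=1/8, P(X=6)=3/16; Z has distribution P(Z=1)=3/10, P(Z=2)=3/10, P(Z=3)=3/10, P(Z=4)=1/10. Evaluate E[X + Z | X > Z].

597/98

P(X > Z) = 49/80.
Summing (X+Z)·P(x,y) over outcomes with X > Z gives 597/160.
E[X + Z | X > Z] = (597/160) / (49/80) = 597/98.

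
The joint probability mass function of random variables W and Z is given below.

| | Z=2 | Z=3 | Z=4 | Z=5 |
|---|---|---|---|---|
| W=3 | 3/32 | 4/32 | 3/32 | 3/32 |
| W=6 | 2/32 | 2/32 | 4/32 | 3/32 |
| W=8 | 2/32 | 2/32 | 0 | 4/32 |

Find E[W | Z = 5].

P(Z = 5) = 5/16.
Σ W·P over the event = 3·(3/32) + 6·(3/32) + 8·(4/32) = 59/32.
E[W | Z = 5] = (59/32) / (5/16) = 59/10.

59/10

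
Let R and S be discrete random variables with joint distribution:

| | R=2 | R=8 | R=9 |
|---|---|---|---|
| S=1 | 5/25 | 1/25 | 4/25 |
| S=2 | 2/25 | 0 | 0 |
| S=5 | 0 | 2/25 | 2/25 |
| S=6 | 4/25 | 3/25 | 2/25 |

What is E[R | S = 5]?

P(S = 5) = 4/25.
Summing R·P(R=x,S=y) over the conditioning event gives 34/25.
E[R | S = 5] = (34/25) / (4/25) = 17/2.

17/2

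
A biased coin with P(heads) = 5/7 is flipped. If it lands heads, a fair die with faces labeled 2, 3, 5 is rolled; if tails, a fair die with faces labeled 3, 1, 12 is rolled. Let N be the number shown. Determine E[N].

82/21

E[N | heads] = (2+3+5)/3 = 10/3.
E[N | tails] = (3+1+12)/3 = 16/3.
E[N] = (5/7)·(10/3) + (2/7)·(16/3) = 82/21.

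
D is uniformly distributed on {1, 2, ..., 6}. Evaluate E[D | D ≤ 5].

3

Given D ≤ 5, D is equally likely to be any of {1, 2, 3, 4, 5}.
E[D | D ≤ 5] = (1 + 2 + 3 + 4 + 5) / 5 = 3.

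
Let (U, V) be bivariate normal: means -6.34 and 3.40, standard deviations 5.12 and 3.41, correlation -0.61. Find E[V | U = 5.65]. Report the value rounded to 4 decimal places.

For a bivariate normal, E[V | U=x] = μ_V + ρ·(σ_V/σ_U)·(x − μ_U).
E[V | U=5.65] = 3.40 + (-0.61)·(3.41/5.12)·(5.65 − (-6.34)) = 3.40 + (-0.40627)·(11.99) = -1.4712.

-1.4712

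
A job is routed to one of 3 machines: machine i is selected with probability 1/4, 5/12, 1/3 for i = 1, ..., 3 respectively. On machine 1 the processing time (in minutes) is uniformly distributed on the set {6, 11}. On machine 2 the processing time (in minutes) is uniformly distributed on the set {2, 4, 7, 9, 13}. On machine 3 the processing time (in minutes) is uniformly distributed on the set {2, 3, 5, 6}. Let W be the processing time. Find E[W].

E[W | machine 1] = (6+11)/2 = 17/2.
E[W | machine 2] = (2+4+7+9+13)/5 = 7.
E[W | machine 3] = (2+3+5+6)/4 = 4.
By the law of total expectation,
E[W] = (1/4)·(17/2) + (5/12)·(7) + (1/3)·(4) = 51/8.

51/8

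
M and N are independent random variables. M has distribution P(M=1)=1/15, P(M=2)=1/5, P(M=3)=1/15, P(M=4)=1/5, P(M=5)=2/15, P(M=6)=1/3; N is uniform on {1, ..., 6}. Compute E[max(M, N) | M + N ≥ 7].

343/62

P(M + N ≥ 7) = 31/45.
Summing max(M,N)·P(x,y) over outcomes with M + N ≥ 7 gives 343/90.
E[max(M, N) | M + N ≥ 7] = (343/90) / (31/45) = 343/62.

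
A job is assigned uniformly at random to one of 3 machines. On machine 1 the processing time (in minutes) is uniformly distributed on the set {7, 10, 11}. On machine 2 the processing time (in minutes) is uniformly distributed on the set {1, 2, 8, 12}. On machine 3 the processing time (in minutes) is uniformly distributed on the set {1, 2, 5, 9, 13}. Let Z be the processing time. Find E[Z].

253/36

E[Z | machine 1] = (7+10+11)/3 = 28/3.
E[Z | machine 2] = (1+2+8+12)/4 = 23/4.
E[Z | machine 3] = (1+2+5+9+13)/5 = 6.
E[Z] = (1/3)·(28/3) + (1/3)·(23/4) + (1/3)·(6) = 253/36.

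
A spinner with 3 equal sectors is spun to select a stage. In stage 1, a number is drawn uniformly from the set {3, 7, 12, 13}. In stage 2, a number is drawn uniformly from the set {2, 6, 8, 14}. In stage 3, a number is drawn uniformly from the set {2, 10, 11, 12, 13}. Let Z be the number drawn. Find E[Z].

E[Z | stage 1] = (3+7+12+13)/4 = 35/4.
E[Z | stage 2] = (2+6+8+14)/4 = 15/2.
E[Z | stage 3] = (2+10+11+12+13)/5 = 48/5.
E[Z] = (1/3)·(35/4) + (1/3)·(15/2) + (1/3)·(48/5) = 517/60.

517/60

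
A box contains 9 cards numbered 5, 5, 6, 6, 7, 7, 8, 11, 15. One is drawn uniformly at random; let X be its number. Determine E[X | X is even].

20/3

P(X is even) = 1/3.
Σ over the event: 6·2/9 + 8·1/9 = 20/9.
E[X | X is even] = (20/9) / (1/3) = 20/3.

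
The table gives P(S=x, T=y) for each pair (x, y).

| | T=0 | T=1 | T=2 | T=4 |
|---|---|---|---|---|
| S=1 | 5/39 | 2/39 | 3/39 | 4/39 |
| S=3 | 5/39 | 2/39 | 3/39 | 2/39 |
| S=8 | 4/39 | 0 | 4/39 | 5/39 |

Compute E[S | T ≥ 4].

P(T ≥ 4) = 11/39.
Σ S·P over the event = 1·(4/39) + 3·(2/39) + 8·(5/39) = 50/39.
E[S | T ≥ 4] = (50/39) / (11/39) = 50/11.

50/11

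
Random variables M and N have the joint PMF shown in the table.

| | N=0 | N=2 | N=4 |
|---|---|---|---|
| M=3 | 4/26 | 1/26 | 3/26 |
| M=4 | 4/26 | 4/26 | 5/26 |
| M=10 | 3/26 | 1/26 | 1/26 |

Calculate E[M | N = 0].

58/11

P(N = 0) = 11/26.
Σ M·P over the event = 3·(4/26) + 4·(4/26) + 10·(3/26) = 29/13.
E[M | N = 0] = (29/13) / (11/26) = 58/11.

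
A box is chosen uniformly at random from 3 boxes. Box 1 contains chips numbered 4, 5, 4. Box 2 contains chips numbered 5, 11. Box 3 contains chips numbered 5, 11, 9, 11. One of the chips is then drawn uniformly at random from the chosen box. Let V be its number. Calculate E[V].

64/9

E[V | box 1] = (4+5+4)/3 = 13/3.
E[V | box 2] = (5+11)/2 = 8.
E[V | box 3] = (5+11+9+11)/4 = 9.
E[V] = (1/3)·(13/3) + (1/3)·(8) + (1/3)·(9) = 64/9.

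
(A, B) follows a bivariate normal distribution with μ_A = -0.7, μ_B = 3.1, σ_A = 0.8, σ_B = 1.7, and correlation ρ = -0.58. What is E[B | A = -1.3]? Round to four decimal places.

3.8395

For a bivariate normal, E[B | A=x] = μ_B + ρ·(σ_B/σ_A)·(x − μ_A).
E[B | A=-1.3] = 3.1 + (-0.58)·(1.7/0.8)·(-1.3 − (-0.7)) = 3.1 + (-1.2325)·(-0.6) = 3.8395.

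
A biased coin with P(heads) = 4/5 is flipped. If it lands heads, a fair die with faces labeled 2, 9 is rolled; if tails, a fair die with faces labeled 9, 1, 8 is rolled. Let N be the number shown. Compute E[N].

28/5

E[N | heads] = (2+9)/2 = 11/2.
E[N | tails] = (9+1+8)/3 = 6.
By the law of total expectation,
E[N] = (4/5)·(11/2) + (1/5)·(6) = 28/5.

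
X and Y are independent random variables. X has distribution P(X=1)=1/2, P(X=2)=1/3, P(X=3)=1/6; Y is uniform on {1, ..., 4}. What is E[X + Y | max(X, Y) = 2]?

23/7

P(max(X, Y) = 2) = 7/24.
Summing (X+Y)·P(x,y) over outcomes with max(X, Y) = 2 gives 23/24.
E[X + Y | max(X, Y) = 2] = (23/24) / (7/24) = 23/7.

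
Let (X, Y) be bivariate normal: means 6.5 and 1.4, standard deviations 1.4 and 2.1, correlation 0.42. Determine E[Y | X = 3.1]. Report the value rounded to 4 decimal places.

The regression of Y on X has slope ρ·σ_Y/σ_X and passes through (μ_X, μ_Y).
E[Y | X=3.1] = 1.4 + (0.42)·(2.1/1.4)·(3.1 − (6.5)) = 1.4 + (0.63)·(-3.4) = -0.7420.

-0.7420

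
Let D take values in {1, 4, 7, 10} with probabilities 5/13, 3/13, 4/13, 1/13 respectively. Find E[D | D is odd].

11/3

P(D is odd) = 9/13.
Σ over the event: 1·5/13 + 7·4/13 = 33/13.
E[D | D is odd] = (33/13) / (9/13) = 11/3.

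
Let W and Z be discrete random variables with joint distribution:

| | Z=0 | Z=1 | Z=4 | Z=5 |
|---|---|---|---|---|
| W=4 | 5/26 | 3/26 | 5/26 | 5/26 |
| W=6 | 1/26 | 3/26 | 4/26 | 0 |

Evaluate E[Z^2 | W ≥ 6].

67/8

P(W ≥ 6) = 4/13.
Σ Z^2·P over the event = 0·(1/26) + 1·(3/26) + 16·(4/26) = 67/26.
E[Z^2 | W ≥ 6] = (67/26) / (4/13) = 67/8.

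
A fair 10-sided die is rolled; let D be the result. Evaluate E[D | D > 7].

9

Given D > 7, D is equally likely to be any of {8, 9, 10}.
E[D | D > 7] = (8 + 9 + 10) / 3 = 9.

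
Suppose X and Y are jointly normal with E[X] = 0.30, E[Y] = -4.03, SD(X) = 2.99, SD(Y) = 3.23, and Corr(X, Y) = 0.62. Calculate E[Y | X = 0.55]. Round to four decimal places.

For a bivariate normal, E[Y | X=x] = μ_Y + ρ·(σ_Y/σ_X)·(x − μ_X).
E[Y | X=0.55] = -4.03 + (0.62)·(3.23/2.99)·(0.55 − (0.30)) = -4.03 + (0.66977)·(0.25) = -3.8626.

-3.8626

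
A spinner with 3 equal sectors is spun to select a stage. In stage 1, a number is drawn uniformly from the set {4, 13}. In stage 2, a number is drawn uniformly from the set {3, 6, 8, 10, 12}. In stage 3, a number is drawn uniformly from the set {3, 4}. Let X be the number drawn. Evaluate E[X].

E[X | stage 1] = (4+13)/2 = 17/2.
E[X | stage 2] = (3+6+8+10+12)/5 = 39/5.
E[X | stage 3] = (3+4)/2 = 7/2.
E[X] = (1/3)·(17/2) + (1/3)·(39/5) + (1/3)·(7/2) = 33/5.

33/5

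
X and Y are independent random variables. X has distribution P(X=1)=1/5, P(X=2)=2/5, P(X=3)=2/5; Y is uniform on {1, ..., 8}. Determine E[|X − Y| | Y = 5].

14/5

P(Y = 5) = 1/8.
Summing |X−Y|·P(x,y) over outcomes with Y = 5 gives 7/20.
E[|X − Y| | Y = 5] = (7/20) / (1/8) = 14/5.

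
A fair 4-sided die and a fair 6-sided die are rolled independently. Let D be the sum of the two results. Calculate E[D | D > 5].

P(D > 5) = 7/12.
Σ over the event: 6·1/6 + 7·1/6 + 8·1/8 + 9·1/12 + 10·1/24 = 13/3.
E[D | D > 5] = (13/3) / (7/12) = 52/7.

52/7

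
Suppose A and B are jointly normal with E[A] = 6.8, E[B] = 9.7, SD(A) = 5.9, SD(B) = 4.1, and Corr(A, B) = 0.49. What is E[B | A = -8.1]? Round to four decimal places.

4.6264

For a bivariate normal, E[B | A=x] = μ_B + ρ·(σ_B/σ_A)·(x − μ_A).
E[B | A=-8.1] = 9.7 + (0.49)·(4.1/5.9)·(-8.1 − (6.8)) = 9.7 + (0.34051)·(-14.9) = 4.6264.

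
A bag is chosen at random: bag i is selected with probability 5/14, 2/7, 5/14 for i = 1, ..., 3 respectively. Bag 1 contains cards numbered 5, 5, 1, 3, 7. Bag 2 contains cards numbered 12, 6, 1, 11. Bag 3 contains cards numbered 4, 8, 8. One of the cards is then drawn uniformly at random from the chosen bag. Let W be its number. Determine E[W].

E[W | bag 1] = (5+5+1+3+7)/5 = 21/5.
E[W | bag 2] = (12+6+1+11)/4 = 15/2.
E[W | bag 3] = (4+8+8)/3 = 20/3.
By the law of total expectation,
E[W] = (5/14)·(21/5) + (2/7)·(15/2) + (5/14)·(20/3) = 253/42.

253/42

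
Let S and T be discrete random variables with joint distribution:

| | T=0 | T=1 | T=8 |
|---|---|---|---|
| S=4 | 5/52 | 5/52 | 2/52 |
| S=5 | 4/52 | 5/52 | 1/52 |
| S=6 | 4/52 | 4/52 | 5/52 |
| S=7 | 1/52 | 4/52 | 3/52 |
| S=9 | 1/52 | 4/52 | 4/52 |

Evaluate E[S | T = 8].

20/3

P(T = 8) = 15/52.
Σ S·P over the event = 4·(2/52) + 5·(1/52) + 6·(5/52) + 7·(3/52) + 9·(4/52) = 25/13.
E[S | T = 8] = (25/13) / (15/52) = 20/3.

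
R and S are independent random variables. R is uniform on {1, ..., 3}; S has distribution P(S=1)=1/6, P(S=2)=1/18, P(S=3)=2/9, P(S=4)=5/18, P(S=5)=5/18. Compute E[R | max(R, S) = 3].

P(max(R, S) = 3) = 8/27.
Summing R·P(x,y) over outcomes with max(R, S) = 3 gives 2/3.
E[R | max(R, S) = 3] = (2/3) / (8/27) = 9/4.

9/4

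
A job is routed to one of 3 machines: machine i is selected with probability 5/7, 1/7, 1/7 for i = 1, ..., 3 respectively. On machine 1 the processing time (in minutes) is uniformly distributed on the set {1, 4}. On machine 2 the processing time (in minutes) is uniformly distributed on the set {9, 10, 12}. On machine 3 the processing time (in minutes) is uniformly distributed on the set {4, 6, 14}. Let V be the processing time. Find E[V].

E[V | machine 1] = (1+4)/2 = 5/2.
E[V | machine 2] = (9+10+12)/3 = 31/3.
E[V | machine 3] = (4+6+14)/3 = 8.
E[V] = (5/7)·(5/2) + (1/7)·(31/3) + (1/7)·(8) = 185/42.

185/42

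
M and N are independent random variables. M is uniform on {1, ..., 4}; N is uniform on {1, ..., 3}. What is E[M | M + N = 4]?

P(M + N = 4) = 1/4.
Summing M·P(x,y) over outcomes with M + N = 4 gives 1/2.
E[M | M + N = 4] = (1/2) / (1/4) = 2.

2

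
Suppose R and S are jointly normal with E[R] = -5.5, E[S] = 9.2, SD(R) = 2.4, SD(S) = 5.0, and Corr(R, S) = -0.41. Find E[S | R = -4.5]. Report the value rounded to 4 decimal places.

For a bivariate normal, E[S | R=x] = μ_S + ρ·(σ_S/σ_R)·(x − μ_R).
E[S | R=-4.5] = 9.2 + (-0.41)·(5.0/2.4)·(-4.5 − (-5.5)) = 9.2 + (-0.85417)·(1) = 8.3458.

8.3458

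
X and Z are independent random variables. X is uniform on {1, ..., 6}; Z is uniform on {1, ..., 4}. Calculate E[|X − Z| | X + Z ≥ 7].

Outcomes with X + Z ≥ 7: (3,4), (4,3), (4,4), (5,2), (5,3), (5,4), (6,1), (6,2), (6,3), (6,4), each with probability 1/24.
E[|X − Z| | X + Z ≥ 7] = (1 + 1 + 0 + 3 + 2 + 1 + 5 + 4 + 3 + 2) / 10 = 11/5.

11/5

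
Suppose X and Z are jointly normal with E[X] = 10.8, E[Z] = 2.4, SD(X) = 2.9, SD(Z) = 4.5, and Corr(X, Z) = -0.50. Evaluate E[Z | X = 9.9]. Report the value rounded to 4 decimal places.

E[Z | X=x] = μ_Z + ρ(σ_Z/σ_X)(x − μ_X) for jointly normal variables.
E[Z | X=9.9] = 2.4 + (-0.50)·(4.5/2.9)·(9.9 − (10.8)) = 2.4 + (-0.77586)·(-0.9) = 3.0983.

3.0983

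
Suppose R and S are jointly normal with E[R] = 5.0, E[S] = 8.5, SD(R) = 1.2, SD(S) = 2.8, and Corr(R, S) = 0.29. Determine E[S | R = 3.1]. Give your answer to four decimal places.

7.2143

For a bivariate normal, E[S | R=x] = μ_S + ρ·(σ_S/σ_R)·(x − μ_R).
E[S | R=3.1] = 8.5 + (0.29)·(2.8/1.2)·(3.1 − (5.0)) = 8.5 + (0.67667)·(-1.9) = 7.2143.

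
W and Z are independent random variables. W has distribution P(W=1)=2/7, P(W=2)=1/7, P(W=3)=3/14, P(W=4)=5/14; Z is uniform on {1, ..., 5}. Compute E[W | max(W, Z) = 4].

P(max(W, Z) = 4) = 29/70.
Summing W·P(x,y) over outcomes with max(W, Z) = 4 gives 97/70.
E[W | max(W, Z) = 4] = (97/70) / (29/70) = 97/29.

97/29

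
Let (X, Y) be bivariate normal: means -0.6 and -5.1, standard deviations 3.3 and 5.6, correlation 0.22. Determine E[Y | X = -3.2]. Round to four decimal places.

E[Y | X=x] = μ_Y + ρ(σ_Y/σ_X)(x − μ_X) for jointly normal variables.
E[Y | X=-3.2] = -5.1 + (0.22)·(5.6/3.3)·(-3.2 − (-0.6)) = -5.1 + (0.37333)·(-2.6) = -6.0707.

-6.0707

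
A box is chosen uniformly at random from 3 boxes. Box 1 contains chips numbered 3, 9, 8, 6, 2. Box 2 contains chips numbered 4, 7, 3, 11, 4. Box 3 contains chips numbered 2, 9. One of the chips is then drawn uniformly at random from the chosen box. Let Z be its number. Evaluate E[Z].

169/30

E[Z | box 1] = (3+9+8+6+2)/5 = 28/5.
E[Z | box 2] = (4+7+3+11+4)/5 = 29/5.
E[Z | box 3] = (2+9)/2 = 11/2.
E[Z] = (1/3)·(28/5) + (1/3)·(29/5) + (1/3)·(11/2) = 169/30.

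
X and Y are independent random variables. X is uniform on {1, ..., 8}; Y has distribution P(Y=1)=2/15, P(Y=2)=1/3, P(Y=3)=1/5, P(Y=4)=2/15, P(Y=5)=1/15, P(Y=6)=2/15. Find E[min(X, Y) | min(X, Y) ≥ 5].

11/2

P(min(X, Y) ≥ 5) = 1/10.
Summing min(X,Y)·P(x,y) over outcomes with min(X, Y) ≥ 5 gives 11/20.
E[min(X, Y) | min(X, Y) ≥ 5] = (11/20) / (1/10) = 11/2.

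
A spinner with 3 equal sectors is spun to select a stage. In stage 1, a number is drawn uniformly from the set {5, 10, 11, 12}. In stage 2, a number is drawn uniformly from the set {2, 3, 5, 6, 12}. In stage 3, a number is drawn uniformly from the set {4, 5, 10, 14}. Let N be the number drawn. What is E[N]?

467/60

E[N | stage 1] = (5+10+11+12)/4 = 19/2.
E[N | stage 2] = (2+3+5+6+12)/5 = 28/5.
E[N | stage 3] = (4+5+10+14)/4 = 33/4.
By the law of total expectation,
E[N] = (1/3)·(19/2) + (1/3)·(28/5) + (1/3)·(33/4) = 467/60.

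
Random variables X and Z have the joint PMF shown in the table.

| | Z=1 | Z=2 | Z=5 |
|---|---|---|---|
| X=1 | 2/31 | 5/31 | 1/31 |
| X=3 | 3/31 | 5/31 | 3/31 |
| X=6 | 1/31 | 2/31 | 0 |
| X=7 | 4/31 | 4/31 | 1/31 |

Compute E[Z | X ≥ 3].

50/23

P(X ≥ 3) = 23/31.
Σ Z·P over the event = 1·(3/31) + 2·(5/31) + 5·(3/31) + 1·(1/31) + 2·(2/31) + 1·(4/31) + 2·(4/31) + 5·(1/31) = 50/31.
E[Z | X ≥ 3] = (50/31) / (23/31) = 50/23.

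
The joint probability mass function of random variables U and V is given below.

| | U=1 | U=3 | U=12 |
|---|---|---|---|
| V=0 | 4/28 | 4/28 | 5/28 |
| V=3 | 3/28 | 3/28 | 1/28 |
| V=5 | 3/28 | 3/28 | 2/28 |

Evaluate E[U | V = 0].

76/13

P(V = 0) = 13/28.
Σ U·P over the event = 1·(4/28) + 3·(4/28) + 12·(5/28) = 19/7.
E[U | V = 0] = (19/7) / (13/28) = 76/13.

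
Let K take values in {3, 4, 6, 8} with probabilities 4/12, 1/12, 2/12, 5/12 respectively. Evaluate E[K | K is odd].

3

P(K is odd) = 1/3.
Σ over the event: 3·1/3 = 1.
E[K | K is odd] = (1) / (1/3) = 3.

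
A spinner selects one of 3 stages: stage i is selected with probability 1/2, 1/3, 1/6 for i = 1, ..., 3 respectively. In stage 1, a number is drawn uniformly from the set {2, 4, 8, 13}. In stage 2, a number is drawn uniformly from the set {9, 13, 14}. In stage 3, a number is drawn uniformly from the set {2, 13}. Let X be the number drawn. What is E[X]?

69/8

E[X | stage 1] = (2+4+8+13)/4 = 27/4.
E[X | stage 2] = (9+13+14)/3 = 12.
E[X | stage 3] = (2+13)/2 = 15/2.
By the law of total expectation,
E[X] = (1/2)·(27/4) + (1/3)·(12) + (1/6)·(15/2) = 69/8.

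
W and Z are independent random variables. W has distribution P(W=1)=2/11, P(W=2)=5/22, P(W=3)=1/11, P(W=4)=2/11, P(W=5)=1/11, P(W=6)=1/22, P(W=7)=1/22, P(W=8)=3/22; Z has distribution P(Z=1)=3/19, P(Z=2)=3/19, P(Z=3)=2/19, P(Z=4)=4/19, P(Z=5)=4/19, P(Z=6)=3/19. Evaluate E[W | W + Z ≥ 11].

P(W + Z ≥ 11) = 63/418.
Summing W·P(x,y) over outcomes with W + Z ≥ 11 gives 461/418.
E[W | W + Z ≥ 11] = (461/418) / (63/418) = 461/63.

461/63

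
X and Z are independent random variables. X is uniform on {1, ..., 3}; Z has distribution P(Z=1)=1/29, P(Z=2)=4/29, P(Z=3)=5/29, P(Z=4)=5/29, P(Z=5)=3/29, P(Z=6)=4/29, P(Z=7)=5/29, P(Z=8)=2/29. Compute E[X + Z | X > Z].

P(X > Z) = 2/29.
Summing (X+Z)·P(x,y) over outcomes with X > Z gives 9/29.
E[X + Z | X > Z] = (9/29) / (2/29) = 9/2.

9/2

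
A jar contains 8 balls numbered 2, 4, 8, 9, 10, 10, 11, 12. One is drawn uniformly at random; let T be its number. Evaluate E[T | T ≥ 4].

P(T ≥ 4) = 7/8.
Σ over the event: 4·1/8 + 8·1/8 + 9·1/8 + 10·1/4 + 11·1/8 + 12·1/8 = 8.
E[T | T ≥ 4] = (8) / (7/8) = 64/7.

64/7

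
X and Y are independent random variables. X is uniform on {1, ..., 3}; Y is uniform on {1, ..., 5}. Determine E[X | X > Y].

Outcomes with X > Y: (2,1), (3,1), (3,2), each with probability 1/15.
E[X | X > Y] = (2 + 3 + 3) / 3 = 8/3.

8/3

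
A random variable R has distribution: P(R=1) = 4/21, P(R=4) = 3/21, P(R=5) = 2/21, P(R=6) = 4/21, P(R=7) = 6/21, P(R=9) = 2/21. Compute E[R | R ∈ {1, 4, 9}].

P(R ∈ {1, 4, 9}) = 3/7.
Σ over the event: 1·4/21 + 4·1/7 + 9·2/21 = 34/21.
E[R | R ∈ {1, 4, 9}] = (34/21) / (3/7) = 34/9.

34/9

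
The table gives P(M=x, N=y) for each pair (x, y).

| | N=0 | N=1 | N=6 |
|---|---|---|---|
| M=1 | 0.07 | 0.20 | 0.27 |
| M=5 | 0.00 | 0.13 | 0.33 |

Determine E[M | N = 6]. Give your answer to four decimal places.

P(N = 6) = 0.60.
Σ M·P over the event = 1·(0.27) + 5·(0.33) = 1.92.
E[M | N = 6] = (1.92) / (0.60) = 3.2000.

3.2000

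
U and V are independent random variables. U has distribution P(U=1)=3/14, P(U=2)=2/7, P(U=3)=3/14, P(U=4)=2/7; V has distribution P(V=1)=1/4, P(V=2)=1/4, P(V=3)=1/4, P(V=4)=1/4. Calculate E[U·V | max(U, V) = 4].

P(max(U, V) = 4) = 13/28.
Summing UV·P(x,y) over outcomes with max(U, V) = 4 gives 30/7.
E[U·V | max(U, V) = 4] = (30/7) / (13/28) = 120/13.

120/13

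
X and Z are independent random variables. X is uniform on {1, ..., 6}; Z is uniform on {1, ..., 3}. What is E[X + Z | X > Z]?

25/4

P(X > Z) = 2/3.
Summing (X+Z)·P(x,y) over outcomes with X > Z gives 25/6.
E[X + Z | X > Z] = (25/6) / (2/3) = 25/4.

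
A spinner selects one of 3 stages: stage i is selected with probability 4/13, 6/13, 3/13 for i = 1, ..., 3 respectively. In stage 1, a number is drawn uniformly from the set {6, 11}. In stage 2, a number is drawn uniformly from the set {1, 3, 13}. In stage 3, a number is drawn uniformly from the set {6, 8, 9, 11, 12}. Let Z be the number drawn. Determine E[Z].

E[Z | stage 1] = (6+11)/2 = 17/2.
E[Z | stage 2] = (1+3+13)/3 = 17/3.
E[Z | stage 3] = (6+8+9+11+12)/5 = 46/5.
By the law of total expectation,
E[Z] = (4/13)·(17/2) + (6/13)·(17/3) + (3/13)·(46/5) = 478/65.

478/65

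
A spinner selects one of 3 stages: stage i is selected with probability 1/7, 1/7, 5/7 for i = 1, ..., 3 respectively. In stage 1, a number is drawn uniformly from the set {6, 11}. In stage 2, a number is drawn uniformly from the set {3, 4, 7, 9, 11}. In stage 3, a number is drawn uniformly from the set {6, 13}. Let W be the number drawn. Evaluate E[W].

314/35

E[W | stage 1] = (6+11)/2 = 17/2.
E[W | stage 2] = (3+4+7+9+11)/5 = 34/5.
E[W | stage 3] = (6+13)/2 = 19/2.
By the law of total expectation,
E[W] = (1/7)·(17/2) + (1/7)·(34/5) + (5/7)·(19/2) = 314/35.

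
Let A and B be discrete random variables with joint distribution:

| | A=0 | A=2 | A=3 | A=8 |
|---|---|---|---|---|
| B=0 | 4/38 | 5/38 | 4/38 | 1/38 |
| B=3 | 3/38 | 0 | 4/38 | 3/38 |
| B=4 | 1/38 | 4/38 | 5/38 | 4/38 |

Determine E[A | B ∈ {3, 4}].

91/24

P(B ∈ {3, 4}) = 12/19.
Σ A·P over the event = 0·(3/38) + 0·(1/38) + 2·(4/38) + 3·(4/38) + 3·(5/38) + 8·(3/38) + 8·(4/38) = 91/38.
E[A | B ∈ {3, 4}] = (91/38) / (12/19) = 91/24.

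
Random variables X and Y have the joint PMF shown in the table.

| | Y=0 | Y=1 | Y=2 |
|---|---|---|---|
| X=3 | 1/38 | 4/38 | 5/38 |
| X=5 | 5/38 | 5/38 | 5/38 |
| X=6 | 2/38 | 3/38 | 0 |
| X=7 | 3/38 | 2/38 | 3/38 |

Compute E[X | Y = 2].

61/13

P(Y = 2) = 13/38.
Σ X·P over the event = 3·(5/38) + 5·(5/38) + 7·(3/38) = 61/38.
E[X | Y = 2] = (61/38) / (13/38) = 61/13.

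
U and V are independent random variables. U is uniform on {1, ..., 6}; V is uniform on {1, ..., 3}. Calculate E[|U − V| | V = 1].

Outcomes with V = 1: (1,1), (2,1), (3,1), (4,1), (5,1), (6,1), each with probability 1/18.
E[|U − V| | V = 1] = (0 + 1 + 2 + 3 + 4 + 5) / 6 = 5/2.

5/2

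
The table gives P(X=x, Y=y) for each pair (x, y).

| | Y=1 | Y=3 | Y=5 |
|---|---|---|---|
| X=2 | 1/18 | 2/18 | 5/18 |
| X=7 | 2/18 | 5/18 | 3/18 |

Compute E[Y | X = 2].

P(X = 2) = 4/9.
Σ Y·P over the event = 1·(1/18) + 3·(2/18) + 5·(5/18) = 16/9.
E[Y | X = 2] = (16/9) / (4/9) = 4.

4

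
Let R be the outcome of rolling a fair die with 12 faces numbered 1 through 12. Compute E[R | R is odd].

6

Given R is odd, R is equally likely to be any of {1, 3, 5, 7, 9, 11}.
E[R | R is odd] = (1 + 3 + 5 + 7 + 9 + 11) / 6 = 6.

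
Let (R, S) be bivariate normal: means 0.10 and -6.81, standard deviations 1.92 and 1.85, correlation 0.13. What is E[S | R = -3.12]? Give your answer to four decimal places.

The regression of S on R has slope ρ·σ_S/σ_R and passes through (μ_R, μ_S).
E[S | R=-3.12] = -6.81 + (0.13)·(1.85/1.92)·(-3.12 − (0.10)) = -6.81 + (0.12526)·(-3.22) = -7.2133.

-7.2133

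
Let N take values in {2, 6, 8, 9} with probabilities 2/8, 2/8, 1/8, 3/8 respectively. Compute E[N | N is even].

24/5

P(N is even) = 5/8.
Σ over the event: 2·1/4 + 6·1/4 + 8·1/8 = 3.
E[N | N is even] = (3) / (5/8) = 24/5.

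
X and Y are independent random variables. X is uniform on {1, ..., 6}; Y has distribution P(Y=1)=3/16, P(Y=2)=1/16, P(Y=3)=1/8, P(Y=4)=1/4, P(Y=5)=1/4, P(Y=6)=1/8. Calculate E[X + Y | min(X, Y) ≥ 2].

P(min(X, Y) ≥ 2) = 65/96.
Summing (X+Y)·P(x,y) over outcomes with min(X, Y) ≥ 2 gives 45/8.
E[X + Y | min(X, Y) ≥ 2] = (45/8) / (65/96) = 108/13.

108/13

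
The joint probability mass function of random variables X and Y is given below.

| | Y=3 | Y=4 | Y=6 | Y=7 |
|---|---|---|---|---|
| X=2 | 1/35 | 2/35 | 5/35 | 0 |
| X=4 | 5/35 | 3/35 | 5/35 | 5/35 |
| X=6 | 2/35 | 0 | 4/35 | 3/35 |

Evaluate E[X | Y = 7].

19/4

P(Y = 7) = 8/35.
Σ X·P over the event = 4·(5/35) + 6·(3/35) = 38/35.
E[X | Y = 7] = (38/35) / (8/35) = 19/4.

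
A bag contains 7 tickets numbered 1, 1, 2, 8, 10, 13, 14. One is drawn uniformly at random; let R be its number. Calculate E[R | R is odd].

P(R is odd) = 3/7.
Σ over the event: 1·2/7 + 13·1/7 = 15/7.
E[R | R is odd] = (15/7) / (3/7) = 5.

5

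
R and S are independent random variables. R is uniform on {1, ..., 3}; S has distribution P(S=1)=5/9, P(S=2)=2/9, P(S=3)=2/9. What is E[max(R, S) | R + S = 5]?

P(R + S = 5) = 4/27.
Summing max(R,S)·P(x,y) over outcomes with R + S = 5 gives 4/9.
E[max(R, S) | R + S = 5] = (4/9) / (4/27) = 3.

3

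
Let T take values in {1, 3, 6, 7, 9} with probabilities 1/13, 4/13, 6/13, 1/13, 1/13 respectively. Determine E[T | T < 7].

49/11

P(T < 7) = 11/13.
Σ over the event: 1·1/13 + 3·4/13 + 6·6/13 = 49/13.
E[T | T < 7] = (49/13) / (11/13) = 49/11.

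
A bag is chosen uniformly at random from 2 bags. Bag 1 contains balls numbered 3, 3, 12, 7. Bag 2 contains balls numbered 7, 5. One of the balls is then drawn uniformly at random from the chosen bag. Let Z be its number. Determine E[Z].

49/8

E[Z | bag 1] = (3+3+12+7)/4 = 25/4.
E[Z | bag 2] = (7+5)/2 = 6.
E[Z] = (1/2)·(25/4) + (1/2)·(6) = 49/8.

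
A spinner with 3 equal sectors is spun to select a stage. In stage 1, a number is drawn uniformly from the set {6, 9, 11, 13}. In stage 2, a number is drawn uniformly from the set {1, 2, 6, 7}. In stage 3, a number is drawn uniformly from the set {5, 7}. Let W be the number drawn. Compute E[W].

79/12

E[W | stage 1] = (6+9+11+13)/4 = 39/4.
E[W | stage 2] = (1+2+6+7)/4 = 4.
E[W | stage 3] = (5+7)/2 = 6.
E[W] = (1/3)·(39/4) + (1/3)·(4) + (1/3)·(6) = 79/12.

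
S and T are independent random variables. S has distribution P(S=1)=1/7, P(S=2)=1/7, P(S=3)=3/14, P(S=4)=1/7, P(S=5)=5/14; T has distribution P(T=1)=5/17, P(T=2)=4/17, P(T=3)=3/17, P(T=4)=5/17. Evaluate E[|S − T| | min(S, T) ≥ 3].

19/20

P(min(S, T) ≥ 3) = 40/119.
Summing |S−T|·P(x,y) over outcomes with min(S, T) ≥ 3 gives 38/119.
E[|S − T| | min(S, T) ≥ 3] = (38/119) / (40/119) = 19/20.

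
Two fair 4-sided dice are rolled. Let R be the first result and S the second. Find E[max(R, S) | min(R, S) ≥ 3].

Outcomes with min(R, S) ≥ 3: (3,3), (3,4), (4,3), (4,4), each with probability 1/16.
E[max(R, S) | min(R, S) ≥ 3] = (3 + 4 + 4 + 4) / 4 = 15/4.

15/4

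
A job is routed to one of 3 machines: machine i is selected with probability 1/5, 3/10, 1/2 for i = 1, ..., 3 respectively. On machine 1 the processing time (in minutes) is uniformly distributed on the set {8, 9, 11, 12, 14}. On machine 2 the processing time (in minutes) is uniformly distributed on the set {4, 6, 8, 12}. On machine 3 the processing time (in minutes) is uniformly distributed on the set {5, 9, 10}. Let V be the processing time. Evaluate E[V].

E[V | machine 1] = (8+9+11+12+14)/5 = 54/5.
E[V | machine 2] = (4+6+8+12)/4 = 15/2.
E[V | machine 3] = (5+9+10)/3 = 8.
E[V] = (1/5)·(54/5) + (3/10)·(15/2) + (1/2)·(8) = 841/100.

841/100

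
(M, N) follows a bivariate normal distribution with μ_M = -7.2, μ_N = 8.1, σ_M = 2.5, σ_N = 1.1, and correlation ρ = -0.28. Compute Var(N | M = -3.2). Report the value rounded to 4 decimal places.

The conditional variance in a bivariate normal is σ_N²(1 − ρ²), independent of x.
Var(N | M=-3.2) = (1.1)²·(1 − (-0.28)²) = 1.21·0.9216 = 1.1151.

1.1151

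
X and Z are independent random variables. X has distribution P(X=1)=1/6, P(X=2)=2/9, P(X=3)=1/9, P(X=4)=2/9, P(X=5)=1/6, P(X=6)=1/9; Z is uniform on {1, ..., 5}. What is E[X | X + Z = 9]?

P(X + Z = 9) = 1/10.
Summing X·P(x,y) over outcomes with X + Z = 9 gives 43/90.
E[X | X + Z = 9] = (43/90) / (1/10) = 43/9.

43/9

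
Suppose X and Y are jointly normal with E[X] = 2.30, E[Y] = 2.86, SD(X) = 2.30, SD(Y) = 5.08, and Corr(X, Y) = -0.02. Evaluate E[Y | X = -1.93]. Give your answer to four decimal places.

E[Y | X=x] = μ_Y + ρ(σ_Y/σ_X)(x − μ_X) for jointly normal variables.
E[Y | X=-1.93] = 2.86 + (-0.02)·(5.08/2.30)·(-1.93 − (2.30)) = 2.86 + (-0.044174)·(-4.23) = 3.0469.

3.0469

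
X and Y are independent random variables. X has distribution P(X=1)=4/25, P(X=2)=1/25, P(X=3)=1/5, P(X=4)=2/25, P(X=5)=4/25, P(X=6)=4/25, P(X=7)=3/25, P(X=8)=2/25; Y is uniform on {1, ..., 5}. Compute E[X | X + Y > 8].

P(X + Y > 8) = 44/125.
Summing X·P(x,y) over outcomes with X + Y > 8 gives 284/125.
E[X | X + Y > 8] = (284/125) / (44/125) = 71/11.

71/11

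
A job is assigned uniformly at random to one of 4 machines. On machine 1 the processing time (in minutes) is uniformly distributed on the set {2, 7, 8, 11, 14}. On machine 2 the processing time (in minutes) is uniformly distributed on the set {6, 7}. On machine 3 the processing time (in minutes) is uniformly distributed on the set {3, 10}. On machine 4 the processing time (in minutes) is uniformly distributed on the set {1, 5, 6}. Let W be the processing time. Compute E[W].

127/20

E[W | machine 1] = (2+7+8+11+14)/5 = 42/5.
E[W | machine 2] = (6+7)/2 = 13/2.
E[W | machine 3] = (3+10)/2 = 13/2.
E[W | machine 4] = (1+5+6)/3 = 4.
E[W] = (1/4)·(42/5) + (1/4)·(13/2) + (1/4)·(13/2) + (1/4)·(4) = 127/20.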